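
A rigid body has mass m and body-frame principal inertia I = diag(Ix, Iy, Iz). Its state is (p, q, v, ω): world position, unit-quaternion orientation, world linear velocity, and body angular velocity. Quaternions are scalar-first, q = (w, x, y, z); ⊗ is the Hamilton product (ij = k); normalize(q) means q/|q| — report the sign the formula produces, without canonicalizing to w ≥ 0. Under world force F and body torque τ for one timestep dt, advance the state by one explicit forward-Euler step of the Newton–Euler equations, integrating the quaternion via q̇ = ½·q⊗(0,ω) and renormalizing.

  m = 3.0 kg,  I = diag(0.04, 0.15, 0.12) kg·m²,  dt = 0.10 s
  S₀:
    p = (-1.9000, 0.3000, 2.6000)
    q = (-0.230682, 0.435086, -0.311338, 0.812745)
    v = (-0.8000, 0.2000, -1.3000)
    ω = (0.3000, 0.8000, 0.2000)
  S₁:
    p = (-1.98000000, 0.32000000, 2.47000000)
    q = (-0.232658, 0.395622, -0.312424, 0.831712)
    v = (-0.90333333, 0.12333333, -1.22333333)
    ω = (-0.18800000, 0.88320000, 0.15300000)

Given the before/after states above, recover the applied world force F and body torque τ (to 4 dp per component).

Δω = ω₁−ω₀ = (-0.48800000, 0.08320000, -0.04700000)
I·α + gyro = (-0.2000, 0.1200, -0.0300)
velocity change Δv = (-0.10333333, -0.07666667, 0.07666667)
m·(v₁−v₀)/dt = (-3.1000, -2.3000, 2.3000)

F = (-3.1000, -2.3000, 2.3000)
τ = (-0.2000, 0.1200, -0.0300)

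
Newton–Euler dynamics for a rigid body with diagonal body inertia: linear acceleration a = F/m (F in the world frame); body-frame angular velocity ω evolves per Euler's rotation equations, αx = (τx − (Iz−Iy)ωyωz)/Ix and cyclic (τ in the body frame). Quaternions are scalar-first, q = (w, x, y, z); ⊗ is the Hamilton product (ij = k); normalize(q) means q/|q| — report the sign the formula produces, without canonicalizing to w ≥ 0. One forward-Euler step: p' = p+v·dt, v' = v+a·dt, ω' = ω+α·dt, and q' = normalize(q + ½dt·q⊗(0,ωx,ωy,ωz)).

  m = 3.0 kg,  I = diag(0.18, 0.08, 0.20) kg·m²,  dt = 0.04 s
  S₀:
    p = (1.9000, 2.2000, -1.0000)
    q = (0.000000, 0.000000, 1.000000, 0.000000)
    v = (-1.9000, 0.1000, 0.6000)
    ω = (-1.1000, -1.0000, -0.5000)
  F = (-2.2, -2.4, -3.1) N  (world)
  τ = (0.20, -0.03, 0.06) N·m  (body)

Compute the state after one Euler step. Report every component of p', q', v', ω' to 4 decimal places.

p' = (1.8240, 2.2040, -0.9760)
q' = (0.0200, -0.0100, 0.9995, 0.0220)
v' = (-1.9293, 0.0680, 0.5587)
ω' = (-1.0689, -1.0095, -0.4660)

linear accel F/m = (-0.7333, -0.8000, -1.0333)
p' = p + v·dt = (1.8240, 2.2040, -0.9760)
new velocity v' = (-1.9293, 0.0680, 0.5587)
α = I⁻¹(τ − ω×Iω) = (0.7778, -0.2375, 0.8500)
ω + α·dt = (-1.0689, -1.0095, -0.4660)
Hamilton product q⊗(0,ω) = (1.0000000, -0.5000000, 0.0000000, 1.1000000)
updated quaternion q' = (0.0200, -0.0100, 0.9995, 0.0220)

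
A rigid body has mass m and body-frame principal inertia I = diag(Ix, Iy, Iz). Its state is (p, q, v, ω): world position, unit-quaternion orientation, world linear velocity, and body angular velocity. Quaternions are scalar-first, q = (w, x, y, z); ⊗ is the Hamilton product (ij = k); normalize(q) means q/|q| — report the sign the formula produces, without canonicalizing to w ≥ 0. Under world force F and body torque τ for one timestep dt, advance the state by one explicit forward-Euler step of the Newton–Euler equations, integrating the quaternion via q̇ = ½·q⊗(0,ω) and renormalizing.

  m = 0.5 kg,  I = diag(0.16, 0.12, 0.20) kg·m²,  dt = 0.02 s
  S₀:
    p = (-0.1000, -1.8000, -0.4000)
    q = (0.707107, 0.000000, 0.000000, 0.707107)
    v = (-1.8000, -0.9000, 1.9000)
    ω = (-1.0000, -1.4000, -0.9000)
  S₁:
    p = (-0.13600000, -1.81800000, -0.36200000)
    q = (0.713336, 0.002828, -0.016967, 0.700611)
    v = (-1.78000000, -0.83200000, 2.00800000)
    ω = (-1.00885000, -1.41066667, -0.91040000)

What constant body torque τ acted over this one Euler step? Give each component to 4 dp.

τ = (0.0300, -0.1000, -0.1600)

Δω = ω₁−ω₀ = (-0.00885000, -0.01066667, -0.01040000)
ω₀×(Iω₀) = (0.1008, -0.0360, -0.0560)
τ = I·(Δω/dt) + ω₀×(Iω₀) = (0.0300, -0.1000, -0.1600)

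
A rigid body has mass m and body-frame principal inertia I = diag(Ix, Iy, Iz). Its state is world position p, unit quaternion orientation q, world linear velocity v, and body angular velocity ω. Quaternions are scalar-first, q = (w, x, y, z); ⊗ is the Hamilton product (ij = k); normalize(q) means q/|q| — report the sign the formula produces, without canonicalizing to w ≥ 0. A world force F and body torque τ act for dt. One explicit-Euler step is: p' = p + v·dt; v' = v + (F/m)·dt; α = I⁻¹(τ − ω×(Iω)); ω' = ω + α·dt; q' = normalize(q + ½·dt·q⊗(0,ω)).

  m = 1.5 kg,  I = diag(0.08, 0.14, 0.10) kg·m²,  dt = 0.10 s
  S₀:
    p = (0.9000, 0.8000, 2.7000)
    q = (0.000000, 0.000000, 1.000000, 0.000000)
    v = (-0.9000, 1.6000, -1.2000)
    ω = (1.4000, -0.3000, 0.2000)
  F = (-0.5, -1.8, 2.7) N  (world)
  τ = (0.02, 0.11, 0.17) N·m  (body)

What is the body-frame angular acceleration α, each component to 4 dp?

ω×(Iω) gyroscopic = (0.0024, -0.0056, -0.0252)
α = I⁻¹(τ − ω×Iω) = (0.2200, 0.8257, 1.9520)

α = (0.2200, 0.8257, 1.9520)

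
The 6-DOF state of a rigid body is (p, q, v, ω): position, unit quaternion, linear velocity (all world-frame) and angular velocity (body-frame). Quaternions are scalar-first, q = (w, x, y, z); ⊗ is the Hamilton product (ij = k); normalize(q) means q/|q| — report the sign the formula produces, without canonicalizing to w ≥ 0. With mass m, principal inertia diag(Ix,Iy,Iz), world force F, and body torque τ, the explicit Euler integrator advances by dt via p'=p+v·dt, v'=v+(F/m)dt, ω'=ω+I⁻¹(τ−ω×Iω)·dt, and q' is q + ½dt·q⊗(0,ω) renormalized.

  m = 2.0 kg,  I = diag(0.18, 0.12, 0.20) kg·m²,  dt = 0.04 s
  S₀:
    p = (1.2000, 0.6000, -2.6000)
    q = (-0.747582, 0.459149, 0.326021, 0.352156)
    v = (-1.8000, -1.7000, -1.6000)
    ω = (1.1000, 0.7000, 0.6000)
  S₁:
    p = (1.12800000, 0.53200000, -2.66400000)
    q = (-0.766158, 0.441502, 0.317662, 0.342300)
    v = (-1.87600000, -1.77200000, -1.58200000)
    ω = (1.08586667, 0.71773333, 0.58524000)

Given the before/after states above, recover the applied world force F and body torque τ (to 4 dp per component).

Δv = v₁−v₀ = (-0.07600000, -0.07200000, 0.01800000)
m·(v₁−v₀)/dt = (-3.8000, -3.6000, 0.9000)
ω₁ − ω₀ = (-0.01413333, 0.01773333, -0.01476000)
τ = I·(Δω/dt) + ω₀×(Iω₀) = (-0.0300, 0.0400, -0.1200)

F = (-3.8000, -3.6000, 0.9000)
τ = (-0.0300, 0.0400, -0.1200)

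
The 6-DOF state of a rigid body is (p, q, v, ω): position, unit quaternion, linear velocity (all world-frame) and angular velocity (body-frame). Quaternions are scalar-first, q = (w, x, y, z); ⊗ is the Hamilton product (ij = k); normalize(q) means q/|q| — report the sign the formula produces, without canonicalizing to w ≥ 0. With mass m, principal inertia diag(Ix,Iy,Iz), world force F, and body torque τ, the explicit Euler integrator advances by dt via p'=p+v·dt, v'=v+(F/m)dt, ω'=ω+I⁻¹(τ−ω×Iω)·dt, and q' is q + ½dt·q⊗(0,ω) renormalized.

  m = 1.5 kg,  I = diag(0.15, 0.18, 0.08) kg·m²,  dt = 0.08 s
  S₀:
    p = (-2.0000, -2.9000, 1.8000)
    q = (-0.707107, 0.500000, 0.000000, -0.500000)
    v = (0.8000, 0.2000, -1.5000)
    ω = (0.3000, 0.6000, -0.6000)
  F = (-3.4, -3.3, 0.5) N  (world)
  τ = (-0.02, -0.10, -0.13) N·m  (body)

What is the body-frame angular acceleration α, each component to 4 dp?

gyro term ω×Iω = (0.0360, -0.0126, 0.0054)
angular accel α = (-0.3733, -0.4856, -1.6925)

α = (-0.3733, -0.4856, -1.6925)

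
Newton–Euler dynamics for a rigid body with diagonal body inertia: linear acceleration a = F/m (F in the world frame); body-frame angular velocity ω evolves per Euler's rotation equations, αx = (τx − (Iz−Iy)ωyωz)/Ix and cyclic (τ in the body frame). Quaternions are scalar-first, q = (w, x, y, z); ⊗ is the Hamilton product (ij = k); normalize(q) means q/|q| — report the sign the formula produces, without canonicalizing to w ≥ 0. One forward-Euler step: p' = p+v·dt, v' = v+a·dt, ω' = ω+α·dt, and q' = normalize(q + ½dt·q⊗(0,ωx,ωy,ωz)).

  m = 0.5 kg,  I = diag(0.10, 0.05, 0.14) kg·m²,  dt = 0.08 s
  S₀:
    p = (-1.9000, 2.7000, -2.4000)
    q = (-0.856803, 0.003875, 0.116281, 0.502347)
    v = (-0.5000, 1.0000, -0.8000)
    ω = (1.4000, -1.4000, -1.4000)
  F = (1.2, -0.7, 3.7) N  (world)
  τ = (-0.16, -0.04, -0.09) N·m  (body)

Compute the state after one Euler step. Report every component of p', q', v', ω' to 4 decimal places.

p' = (-1.9400, 2.7800, -2.4640)
q' = (-0.8185, -0.0224, 0.1917, 0.5411)
v' = (-0.3080, 0.8880, -0.2080)
ω' = (1.1309, -1.5894, -1.5074)

p + v·dt = (-1.9400, 2.7800, -2.4640)
v' = v + a·dt = (-0.3080, 0.8880, -0.2080)
α = I⁻¹(τ − ω×Iω) = (-3.3640, -2.3680, -1.3429)
new body rate ω' = (1.1309, -1.5894, -1.5074)
q⊗(0,ω) = (0.8606542, -0.6590318, 1.9082350, 1.0313058)
updated quaternion q' = (-0.8185, -0.0224, 0.1917, 0.5411)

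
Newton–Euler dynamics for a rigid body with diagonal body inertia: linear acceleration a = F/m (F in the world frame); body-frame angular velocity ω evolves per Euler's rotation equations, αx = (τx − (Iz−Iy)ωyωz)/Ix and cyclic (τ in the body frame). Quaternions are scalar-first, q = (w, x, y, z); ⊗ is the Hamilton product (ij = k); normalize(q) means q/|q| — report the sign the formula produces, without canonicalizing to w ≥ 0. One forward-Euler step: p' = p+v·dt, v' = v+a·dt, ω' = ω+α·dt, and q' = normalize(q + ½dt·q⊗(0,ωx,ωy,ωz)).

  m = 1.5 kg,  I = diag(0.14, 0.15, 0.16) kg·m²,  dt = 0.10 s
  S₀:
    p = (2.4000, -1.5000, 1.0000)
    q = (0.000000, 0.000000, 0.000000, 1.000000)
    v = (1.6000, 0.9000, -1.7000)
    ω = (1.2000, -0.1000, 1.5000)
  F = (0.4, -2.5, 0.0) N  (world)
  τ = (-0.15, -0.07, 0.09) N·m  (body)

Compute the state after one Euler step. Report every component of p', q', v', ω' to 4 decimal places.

p' = (2.5600, -1.4100, 0.8300)
q' = (-0.0747, 0.0050, 0.0597, 0.9954)
v' = (1.6267, 0.7333, -1.7000)
ω' = (1.0939, -0.1227, 1.5570)

a = F/m = (0.2667, -1.6667, 0.0000)
new position p' = (2.5600, -1.4100, 0.8300)
v' = v + a·dt = (1.6267, 0.7333, -1.7000)
α = I⁻¹(τ − ω×Iω) = (-1.0607, -0.2267, 0.5700)
new body rate ω' = (1.0939, -0.1227, 1.5570)
2q̇ = q⊗(0,ω) = (-1.5000000, 0.1000000, 1.2000000, 0.0000000)
q + ½dt·q⊗(0,ω), renormalized = (-0.0747, 0.0050, 0.0597, 0.9954)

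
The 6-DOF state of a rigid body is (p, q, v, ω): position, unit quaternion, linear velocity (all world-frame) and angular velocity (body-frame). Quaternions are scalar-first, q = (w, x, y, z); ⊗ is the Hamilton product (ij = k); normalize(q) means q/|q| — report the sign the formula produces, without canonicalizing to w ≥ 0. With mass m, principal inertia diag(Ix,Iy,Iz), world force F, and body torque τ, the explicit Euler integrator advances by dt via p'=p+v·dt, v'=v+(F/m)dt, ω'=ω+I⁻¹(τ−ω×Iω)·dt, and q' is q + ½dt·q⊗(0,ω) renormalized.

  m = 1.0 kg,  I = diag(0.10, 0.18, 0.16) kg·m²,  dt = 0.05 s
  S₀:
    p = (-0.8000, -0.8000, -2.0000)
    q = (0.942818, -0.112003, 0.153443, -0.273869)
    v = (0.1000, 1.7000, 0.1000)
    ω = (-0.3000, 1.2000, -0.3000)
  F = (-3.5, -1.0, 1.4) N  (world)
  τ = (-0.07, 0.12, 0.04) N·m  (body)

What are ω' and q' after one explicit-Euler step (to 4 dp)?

gyro term ω×Iω = (0.0072, -0.0054, -0.0288)
α = I⁻¹(τ − ω×Iω) = (-0.7720, 0.6967, 0.4300)
new body rate ω' = (-0.3386, 1.2348, -0.2785)
2q̇ = q⊗(0,ω) = (-0.2998932, -0.0002355, 1.1799414, -0.3712161)
q + ½dt·q⊗(0,ω), renormalized = (0.9348, -0.1120, 0.1828, -0.2830)

ω' = (-0.3386, 1.2348, -0.2785)
q' = (0.9348, -0.1120, 0.1828, -0.2830)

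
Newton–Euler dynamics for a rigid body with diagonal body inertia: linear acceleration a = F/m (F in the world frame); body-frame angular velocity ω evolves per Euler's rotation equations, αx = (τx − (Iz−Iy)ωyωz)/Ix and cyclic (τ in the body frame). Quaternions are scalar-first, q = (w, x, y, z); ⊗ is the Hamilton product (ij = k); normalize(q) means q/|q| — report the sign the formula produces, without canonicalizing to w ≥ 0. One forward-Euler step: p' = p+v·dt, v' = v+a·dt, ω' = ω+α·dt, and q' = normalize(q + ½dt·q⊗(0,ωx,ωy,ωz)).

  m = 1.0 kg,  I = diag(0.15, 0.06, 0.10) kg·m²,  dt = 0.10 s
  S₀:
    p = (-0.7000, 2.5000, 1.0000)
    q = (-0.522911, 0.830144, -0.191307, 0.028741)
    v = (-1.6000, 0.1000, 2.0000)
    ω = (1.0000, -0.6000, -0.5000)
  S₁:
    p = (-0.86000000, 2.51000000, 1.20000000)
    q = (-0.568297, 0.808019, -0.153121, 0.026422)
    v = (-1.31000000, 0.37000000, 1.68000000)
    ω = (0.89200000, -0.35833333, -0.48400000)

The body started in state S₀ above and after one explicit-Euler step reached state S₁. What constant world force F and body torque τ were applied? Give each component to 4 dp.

F = (2.9000, 2.7000, -3.2000)
τ = (-0.1500, 0.1200, 0.0700)

Δv = v₁−v₀ = (0.29000000, 0.27000000, -0.32000000)
applied force F = (2.9000, 2.7000, -3.2000)
Δω = ω₁−ω₀ = (-0.10800000, 0.24166667, 0.01600000)
ω₀×(Iω₀) = (0.0120, -0.0250, 0.0540)
applied torque τ = (-0.1500, 0.1200, 0.0700)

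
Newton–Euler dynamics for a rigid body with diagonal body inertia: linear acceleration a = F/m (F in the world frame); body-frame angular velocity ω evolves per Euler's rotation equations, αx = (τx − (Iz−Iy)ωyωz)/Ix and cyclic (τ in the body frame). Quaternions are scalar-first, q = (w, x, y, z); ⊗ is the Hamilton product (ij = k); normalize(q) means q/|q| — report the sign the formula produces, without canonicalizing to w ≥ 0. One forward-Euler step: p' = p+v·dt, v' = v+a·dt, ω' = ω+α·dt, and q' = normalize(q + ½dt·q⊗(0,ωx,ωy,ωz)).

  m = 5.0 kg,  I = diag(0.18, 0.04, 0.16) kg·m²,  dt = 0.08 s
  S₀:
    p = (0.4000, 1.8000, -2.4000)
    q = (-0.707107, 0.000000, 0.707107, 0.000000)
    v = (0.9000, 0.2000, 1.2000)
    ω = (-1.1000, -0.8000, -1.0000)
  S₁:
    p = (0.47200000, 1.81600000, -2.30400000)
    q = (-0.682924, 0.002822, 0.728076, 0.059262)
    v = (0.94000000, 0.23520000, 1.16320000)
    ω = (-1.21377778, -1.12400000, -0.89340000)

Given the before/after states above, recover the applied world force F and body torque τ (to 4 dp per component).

velocity change Δv = (0.04000000, 0.03520000, -0.03680000)
applied force F = (2.5000, 2.2000, -2.3000)
rate change Δω = (-0.11377778, -0.32400000, 0.10660000)
τ = I·(Δω/dt) + ω₀×(Iω₀) = (-0.1600, -0.1400, 0.0900)

F = (2.5000, 2.2000, -2.3000)
τ = (-0.1600, -0.1400, 0.0900)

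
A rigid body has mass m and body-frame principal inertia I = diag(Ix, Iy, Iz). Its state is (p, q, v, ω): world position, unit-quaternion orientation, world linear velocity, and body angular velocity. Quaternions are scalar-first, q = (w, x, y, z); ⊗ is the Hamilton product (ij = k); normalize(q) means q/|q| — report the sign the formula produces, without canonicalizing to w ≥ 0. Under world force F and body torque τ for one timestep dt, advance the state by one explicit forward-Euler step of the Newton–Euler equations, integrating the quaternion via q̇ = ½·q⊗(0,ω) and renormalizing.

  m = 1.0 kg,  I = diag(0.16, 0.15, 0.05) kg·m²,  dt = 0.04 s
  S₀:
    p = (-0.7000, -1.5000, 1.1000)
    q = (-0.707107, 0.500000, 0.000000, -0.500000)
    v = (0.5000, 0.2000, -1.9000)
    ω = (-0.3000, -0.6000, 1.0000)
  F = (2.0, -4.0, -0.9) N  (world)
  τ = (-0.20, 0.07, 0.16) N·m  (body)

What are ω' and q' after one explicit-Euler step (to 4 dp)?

ω' = (-0.3650, -0.5725, 1.1294)
q' = (-0.6939, 0.4981, 0.0015, -0.5200)

ω×(Iω) gyroscopic = (0.0600, -0.0330, -0.0018)
angular accel α = (-1.6250, 0.6867, 3.2360)
new body rate ω' = (-0.3650, -0.5725, 1.1294)
Hamilton product q⊗(0,ω) = (0.6500000, -0.0878679, 0.0742642, -1.0071070)
q + ½dt·q⊗(0,ω), renormalized = (-0.6939, 0.4981, 0.0015, -0.5200)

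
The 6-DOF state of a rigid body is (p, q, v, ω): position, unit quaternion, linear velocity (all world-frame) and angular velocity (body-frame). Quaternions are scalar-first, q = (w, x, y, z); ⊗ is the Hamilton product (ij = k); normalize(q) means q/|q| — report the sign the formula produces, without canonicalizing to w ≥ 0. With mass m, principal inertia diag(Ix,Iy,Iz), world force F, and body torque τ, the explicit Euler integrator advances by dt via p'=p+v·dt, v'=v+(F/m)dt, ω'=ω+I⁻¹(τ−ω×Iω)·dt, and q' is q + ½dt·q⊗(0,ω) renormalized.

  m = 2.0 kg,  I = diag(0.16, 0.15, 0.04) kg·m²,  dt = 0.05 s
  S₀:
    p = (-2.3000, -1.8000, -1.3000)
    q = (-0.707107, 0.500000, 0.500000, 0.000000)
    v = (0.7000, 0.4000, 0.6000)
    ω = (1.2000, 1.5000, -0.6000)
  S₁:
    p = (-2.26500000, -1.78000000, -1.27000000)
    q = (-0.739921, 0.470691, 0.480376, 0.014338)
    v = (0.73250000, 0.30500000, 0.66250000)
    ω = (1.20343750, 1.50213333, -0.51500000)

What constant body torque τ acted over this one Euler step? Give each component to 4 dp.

ω₁ − ω₀ = (0.00343750, 0.00213333, 0.08500000)
ω₀×(Iω₀) = (0.0990, -0.0864, -0.0180)
I·α + gyro = (0.1100, -0.0800, 0.0500)

τ = (0.1100, -0.0800, 0.0500)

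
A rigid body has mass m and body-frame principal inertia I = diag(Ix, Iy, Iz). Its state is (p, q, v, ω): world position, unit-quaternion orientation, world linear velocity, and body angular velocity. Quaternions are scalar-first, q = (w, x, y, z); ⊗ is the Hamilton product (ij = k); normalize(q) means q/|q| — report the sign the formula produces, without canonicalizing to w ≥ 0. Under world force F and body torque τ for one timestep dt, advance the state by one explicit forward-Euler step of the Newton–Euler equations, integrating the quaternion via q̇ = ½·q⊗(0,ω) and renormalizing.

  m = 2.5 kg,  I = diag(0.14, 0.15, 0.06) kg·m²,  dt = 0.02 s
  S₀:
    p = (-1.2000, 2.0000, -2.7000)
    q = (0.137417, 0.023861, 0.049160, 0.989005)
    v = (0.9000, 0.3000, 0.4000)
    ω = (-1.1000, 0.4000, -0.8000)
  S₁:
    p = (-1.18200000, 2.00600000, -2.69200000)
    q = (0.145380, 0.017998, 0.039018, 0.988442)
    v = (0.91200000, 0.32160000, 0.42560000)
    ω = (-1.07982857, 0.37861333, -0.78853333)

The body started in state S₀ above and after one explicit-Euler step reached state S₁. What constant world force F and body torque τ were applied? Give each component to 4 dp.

F = (1.5000, 2.7000, 3.2000)
τ = (0.1700, -0.0900, 0.0300)

velocity change Δv = (0.01200000, 0.02160000, 0.02560000)
F = m·Δv/dt = (1.5000, 2.7000, 3.2000)
ω₁ − ω₀ = (0.02017143, -0.02138667, 0.01146667)
applied torque τ = (0.1700, -0.0900, 0.0300)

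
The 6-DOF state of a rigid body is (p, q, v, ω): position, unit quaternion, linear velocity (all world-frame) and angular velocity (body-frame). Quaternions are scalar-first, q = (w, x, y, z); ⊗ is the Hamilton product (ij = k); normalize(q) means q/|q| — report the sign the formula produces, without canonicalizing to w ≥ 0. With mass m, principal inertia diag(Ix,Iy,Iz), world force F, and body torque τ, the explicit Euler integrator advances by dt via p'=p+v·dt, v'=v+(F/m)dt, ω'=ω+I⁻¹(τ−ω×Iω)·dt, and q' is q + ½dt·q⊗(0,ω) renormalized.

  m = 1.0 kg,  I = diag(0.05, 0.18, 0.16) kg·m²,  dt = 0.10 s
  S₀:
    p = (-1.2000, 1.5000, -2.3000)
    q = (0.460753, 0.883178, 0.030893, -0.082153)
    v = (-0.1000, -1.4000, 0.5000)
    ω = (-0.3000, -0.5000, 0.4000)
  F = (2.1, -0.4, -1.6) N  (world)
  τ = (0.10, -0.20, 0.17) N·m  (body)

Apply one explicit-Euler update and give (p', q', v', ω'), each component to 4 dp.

p' = (-1.2100, 1.3600, -2.2500)
q' = (0.4761, 0.8743, 0.0029, -0.0945)
v' = (0.1100, -1.4400, 0.3400)
ω' = (-0.1080, -0.6184, 0.4941)

gyro term ω×Iω = (0.0040, 0.0132, 0.0195)
(τ − ω×Iω)/I = (1.9200, -1.1844, 0.9406)
ω + α·dt = (-0.1080, -0.6184, 0.4941)
Hamilton product q⊗(0,ω) = (0.3132611, -0.1669452, -0.5590018, -0.2480199)
q' = normalize(q + ½dt·q⊗(0,ω)) = (0.4761, 0.8743, 0.0029, -0.0945)
linear accel F/m = (2.1000, -0.4000, -1.6000)
new position p' = (-1.2100, 1.3600, -2.2500)
v + (F/m)dt = (0.1100, -1.4400, 0.3400)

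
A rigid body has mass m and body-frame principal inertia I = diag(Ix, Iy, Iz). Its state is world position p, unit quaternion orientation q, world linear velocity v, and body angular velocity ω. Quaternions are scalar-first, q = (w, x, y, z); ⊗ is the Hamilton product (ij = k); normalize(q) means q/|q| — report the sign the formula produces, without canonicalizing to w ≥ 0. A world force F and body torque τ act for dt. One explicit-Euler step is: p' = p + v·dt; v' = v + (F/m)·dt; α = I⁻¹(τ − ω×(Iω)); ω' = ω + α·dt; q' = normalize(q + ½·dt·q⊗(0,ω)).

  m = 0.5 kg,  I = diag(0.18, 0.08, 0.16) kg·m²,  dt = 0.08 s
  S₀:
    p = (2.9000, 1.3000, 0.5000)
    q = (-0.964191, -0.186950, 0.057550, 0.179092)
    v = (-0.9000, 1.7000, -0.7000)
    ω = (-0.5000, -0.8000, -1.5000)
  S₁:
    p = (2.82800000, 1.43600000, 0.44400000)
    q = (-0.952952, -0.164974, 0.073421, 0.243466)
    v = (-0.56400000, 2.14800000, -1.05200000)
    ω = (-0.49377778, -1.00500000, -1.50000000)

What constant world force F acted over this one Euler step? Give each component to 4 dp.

F = (2.1000, 2.8000, -2.2000)

v₁ − v₀ = (0.33600000, 0.44800000, -0.35200000)
m·(v₁−v₀)/dt = (2.1000, 2.8000, -2.2000)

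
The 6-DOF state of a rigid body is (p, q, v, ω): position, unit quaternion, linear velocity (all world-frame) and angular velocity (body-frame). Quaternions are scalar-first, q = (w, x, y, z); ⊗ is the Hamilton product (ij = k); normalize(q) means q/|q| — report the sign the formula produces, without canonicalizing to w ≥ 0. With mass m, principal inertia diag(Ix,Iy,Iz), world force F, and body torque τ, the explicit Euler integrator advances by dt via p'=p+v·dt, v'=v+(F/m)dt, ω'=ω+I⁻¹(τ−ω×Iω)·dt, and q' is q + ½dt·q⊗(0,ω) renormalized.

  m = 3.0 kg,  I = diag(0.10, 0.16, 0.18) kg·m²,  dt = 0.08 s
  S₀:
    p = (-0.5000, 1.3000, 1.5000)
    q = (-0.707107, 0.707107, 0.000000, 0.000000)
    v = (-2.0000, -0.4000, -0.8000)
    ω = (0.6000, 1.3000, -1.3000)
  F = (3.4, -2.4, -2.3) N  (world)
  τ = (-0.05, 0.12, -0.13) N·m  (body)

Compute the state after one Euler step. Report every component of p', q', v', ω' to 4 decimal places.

(τ − ω×Iω)/I = (-0.1620, 0.3600, -0.9822)
new body rate ω' = (0.5870, 1.3288, -1.3786)
q⊗(0,ω) = (-0.4242642, -0.4242642, 0.0000000, 1.8384782)
q' = normalize(q + ½dt·q⊗(0,ω)) = (-0.7219, 0.6881, 0.0000, 0.0733)
new position p' = (-0.6600, 1.2680, 1.4360)
new velocity v' = (-1.9093, -0.4640, -0.8613)

p' = (-0.6600, 1.2680, 1.4360)
q' = (-0.7219, 0.6881, 0.0000, 0.0733)
v' = (-1.9093, -0.4640, -0.8613)
ω' = (0.5870, 1.3288, -1.3786)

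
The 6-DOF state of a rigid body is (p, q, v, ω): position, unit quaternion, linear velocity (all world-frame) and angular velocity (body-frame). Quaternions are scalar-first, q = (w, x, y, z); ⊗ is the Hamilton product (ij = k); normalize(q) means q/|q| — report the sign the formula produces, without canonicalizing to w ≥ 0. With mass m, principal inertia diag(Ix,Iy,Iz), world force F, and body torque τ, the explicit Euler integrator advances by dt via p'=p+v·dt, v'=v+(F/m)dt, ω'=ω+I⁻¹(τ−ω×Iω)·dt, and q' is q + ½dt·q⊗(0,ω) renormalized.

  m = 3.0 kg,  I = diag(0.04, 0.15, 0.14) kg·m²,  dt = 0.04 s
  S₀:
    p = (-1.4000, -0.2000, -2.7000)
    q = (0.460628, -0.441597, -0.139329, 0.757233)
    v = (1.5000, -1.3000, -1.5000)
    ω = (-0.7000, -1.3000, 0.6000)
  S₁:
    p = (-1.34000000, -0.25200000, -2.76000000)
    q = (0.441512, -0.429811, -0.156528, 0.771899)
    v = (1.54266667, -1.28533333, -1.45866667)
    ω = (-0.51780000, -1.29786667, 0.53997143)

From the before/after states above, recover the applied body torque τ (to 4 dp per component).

τ = (0.1900, 0.0500, -0.1100)

ω₁ − ω₀ = (0.18220000, 0.00213333, -0.06002857)
ω₀×(Iω₀) = (0.0078, 0.0420, 0.1001)
τ = I·(Δω/dt) + ω₀×(Iω₀) = (0.1900, 0.0500, -0.1100)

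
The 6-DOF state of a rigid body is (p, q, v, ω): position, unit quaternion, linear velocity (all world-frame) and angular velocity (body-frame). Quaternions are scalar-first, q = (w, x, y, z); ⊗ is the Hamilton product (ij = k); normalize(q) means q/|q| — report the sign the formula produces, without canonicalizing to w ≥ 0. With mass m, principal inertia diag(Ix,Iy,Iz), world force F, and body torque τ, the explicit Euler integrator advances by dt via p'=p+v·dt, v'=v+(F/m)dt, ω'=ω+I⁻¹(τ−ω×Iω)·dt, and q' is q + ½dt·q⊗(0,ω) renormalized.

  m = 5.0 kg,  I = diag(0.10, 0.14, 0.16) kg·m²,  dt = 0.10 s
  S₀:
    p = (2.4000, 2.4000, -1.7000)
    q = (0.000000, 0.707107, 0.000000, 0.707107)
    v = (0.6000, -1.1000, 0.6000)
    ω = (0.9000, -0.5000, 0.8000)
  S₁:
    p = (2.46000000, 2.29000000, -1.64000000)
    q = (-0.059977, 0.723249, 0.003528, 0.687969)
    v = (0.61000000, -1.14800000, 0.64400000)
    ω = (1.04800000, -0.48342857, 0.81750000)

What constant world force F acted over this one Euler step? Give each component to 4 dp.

F = (0.5000, -2.4000, 2.2000)

Δv = v₁−v₀ = (0.01000000, -0.04800000, 0.04400000)
m·(v₁−v₀)/dt = (0.5000, -2.4000, 2.2000)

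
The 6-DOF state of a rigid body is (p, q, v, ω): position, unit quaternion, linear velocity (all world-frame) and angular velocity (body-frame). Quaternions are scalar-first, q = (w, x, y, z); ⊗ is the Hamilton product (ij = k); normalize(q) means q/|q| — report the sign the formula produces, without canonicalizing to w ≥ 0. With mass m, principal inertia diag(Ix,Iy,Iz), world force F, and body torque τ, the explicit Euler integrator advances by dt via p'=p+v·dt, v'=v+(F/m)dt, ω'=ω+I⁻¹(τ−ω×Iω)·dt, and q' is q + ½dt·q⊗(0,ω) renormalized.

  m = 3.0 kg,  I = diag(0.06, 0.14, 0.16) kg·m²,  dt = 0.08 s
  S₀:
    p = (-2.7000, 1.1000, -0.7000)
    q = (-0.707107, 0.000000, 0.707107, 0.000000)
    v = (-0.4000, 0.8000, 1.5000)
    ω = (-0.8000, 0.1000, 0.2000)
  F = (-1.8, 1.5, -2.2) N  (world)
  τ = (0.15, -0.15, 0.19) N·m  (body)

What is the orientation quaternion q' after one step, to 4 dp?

2q̇ = q⊗(0,ω) = (-0.0707107, 0.7071070, -0.0707107, 0.4242642)
q + ½dt·q⊗(0,ω), renormalized = (-0.7095, 0.0283, 0.7039, 0.0170)

q' = (-0.7095, 0.0283, 0.7039, 0.0170)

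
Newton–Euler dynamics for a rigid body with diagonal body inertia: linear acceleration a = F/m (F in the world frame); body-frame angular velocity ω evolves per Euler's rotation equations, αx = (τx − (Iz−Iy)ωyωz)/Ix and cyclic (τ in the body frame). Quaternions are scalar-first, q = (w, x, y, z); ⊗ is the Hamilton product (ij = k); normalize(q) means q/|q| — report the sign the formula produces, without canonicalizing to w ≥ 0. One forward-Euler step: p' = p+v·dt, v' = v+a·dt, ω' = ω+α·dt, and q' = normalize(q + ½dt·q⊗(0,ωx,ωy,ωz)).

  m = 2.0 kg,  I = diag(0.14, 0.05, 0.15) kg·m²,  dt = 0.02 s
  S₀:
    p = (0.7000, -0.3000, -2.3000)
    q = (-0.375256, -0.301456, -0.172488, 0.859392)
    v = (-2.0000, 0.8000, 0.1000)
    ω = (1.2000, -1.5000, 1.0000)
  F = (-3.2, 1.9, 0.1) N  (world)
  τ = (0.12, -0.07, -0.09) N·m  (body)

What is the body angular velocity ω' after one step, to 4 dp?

ω' = (1.2386, -1.5232, 0.9664)

precession coupling ω×(Iω) = (-0.1500, -0.0120, 0.1620)
α = I⁻¹(τ − ω×Iω) = (1.9286, -1.1600, -1.6800)
ω + α·dt = (1.2386, -1.5232, 0.9664)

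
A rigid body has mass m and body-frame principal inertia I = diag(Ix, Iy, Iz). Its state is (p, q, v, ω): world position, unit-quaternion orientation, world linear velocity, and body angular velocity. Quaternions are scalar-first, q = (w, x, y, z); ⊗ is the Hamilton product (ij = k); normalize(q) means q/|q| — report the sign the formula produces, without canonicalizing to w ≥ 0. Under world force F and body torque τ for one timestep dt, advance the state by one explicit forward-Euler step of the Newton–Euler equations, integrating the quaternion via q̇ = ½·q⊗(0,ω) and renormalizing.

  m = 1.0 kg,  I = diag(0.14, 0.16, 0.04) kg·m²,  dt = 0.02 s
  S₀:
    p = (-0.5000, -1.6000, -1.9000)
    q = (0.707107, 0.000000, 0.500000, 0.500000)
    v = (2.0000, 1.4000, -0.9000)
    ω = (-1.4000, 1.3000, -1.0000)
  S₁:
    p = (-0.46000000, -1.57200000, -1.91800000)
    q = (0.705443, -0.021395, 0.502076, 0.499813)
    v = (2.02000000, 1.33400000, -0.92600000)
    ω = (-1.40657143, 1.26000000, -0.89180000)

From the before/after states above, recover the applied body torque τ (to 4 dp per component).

rate change Δω = (-0.00657143, -0.04000000, 0.10820000)
τ = I·(Δω/dt) + ω₀×(Iω₀) = (0.1100, -0.1800, 0.1800)

τ = (0.1100, -0.1800, 0.1800)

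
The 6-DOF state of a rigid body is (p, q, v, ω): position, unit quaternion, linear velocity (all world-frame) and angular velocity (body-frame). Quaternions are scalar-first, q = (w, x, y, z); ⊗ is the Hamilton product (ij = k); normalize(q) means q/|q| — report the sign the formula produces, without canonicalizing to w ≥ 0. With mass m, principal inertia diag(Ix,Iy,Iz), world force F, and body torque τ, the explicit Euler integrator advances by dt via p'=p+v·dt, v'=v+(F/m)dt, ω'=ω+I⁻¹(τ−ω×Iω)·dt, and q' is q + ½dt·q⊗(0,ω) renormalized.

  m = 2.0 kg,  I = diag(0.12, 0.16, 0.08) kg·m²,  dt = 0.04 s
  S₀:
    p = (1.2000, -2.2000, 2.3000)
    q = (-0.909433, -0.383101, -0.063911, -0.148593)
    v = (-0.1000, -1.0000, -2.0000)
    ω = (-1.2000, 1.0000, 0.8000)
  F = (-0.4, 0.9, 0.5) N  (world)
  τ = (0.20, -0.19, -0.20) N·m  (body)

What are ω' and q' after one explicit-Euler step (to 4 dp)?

ω' = (-1.1120, 0.9621, 0.7240)
q' = (-0.9144, -0.3591, -0.0724, -0.1722)

precession coupling ω×(Iω) = (-0.0640, -0.0384, -0.0480)
angular accel α = (2.2000, -0.9475, -1.9000)
new body rate ω' = (-1.1120, 0.9621, 0.7240)
2q̇ = q⊗(0,ω) = (-0.2769358, 1.1887838, -0.4246406, -1.1873406)
q' = normalize(q + ½dt·q⊗(0,ω)) = (-0.9144, -0.3591, -0.0724, -0.1722)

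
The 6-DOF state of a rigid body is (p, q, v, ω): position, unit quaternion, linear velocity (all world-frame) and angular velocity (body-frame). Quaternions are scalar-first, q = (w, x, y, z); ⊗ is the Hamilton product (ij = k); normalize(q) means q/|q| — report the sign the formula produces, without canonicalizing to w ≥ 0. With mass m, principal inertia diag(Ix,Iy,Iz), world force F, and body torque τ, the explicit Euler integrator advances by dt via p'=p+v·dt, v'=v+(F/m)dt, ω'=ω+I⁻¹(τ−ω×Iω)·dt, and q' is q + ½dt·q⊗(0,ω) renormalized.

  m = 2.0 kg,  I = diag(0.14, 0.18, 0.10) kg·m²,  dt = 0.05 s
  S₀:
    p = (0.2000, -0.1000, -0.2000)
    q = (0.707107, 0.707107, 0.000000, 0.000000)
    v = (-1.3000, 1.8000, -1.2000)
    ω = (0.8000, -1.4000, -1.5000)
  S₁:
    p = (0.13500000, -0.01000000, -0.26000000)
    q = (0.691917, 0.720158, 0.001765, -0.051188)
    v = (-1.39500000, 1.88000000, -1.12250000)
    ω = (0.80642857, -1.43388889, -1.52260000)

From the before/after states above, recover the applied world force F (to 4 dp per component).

Δv = v₁−v₀ = (-0.09500000, 0.08000000, 0.07750000)
applied force F = (-3.8000, 3.2000, 3.1000)

F = (-3.8000, 3.2000, 3.1000)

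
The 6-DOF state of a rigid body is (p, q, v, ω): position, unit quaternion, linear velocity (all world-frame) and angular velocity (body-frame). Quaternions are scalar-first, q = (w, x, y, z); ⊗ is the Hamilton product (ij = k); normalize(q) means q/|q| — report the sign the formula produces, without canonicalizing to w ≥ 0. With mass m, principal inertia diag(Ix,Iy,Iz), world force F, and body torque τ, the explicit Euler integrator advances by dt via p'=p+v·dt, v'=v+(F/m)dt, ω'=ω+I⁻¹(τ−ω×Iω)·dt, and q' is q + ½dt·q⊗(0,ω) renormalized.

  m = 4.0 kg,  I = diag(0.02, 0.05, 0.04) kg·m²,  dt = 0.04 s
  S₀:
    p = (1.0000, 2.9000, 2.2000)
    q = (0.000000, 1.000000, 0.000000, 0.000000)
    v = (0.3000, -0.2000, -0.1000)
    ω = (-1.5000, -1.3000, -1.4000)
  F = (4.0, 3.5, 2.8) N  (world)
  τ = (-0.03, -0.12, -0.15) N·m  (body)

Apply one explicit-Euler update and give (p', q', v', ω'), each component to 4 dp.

(τ − ω×Iω)/I = (-0.5900, -1.5600, -5.2125)
new body rate ω' = (-1.5236, -1.3624, -1.6085)
2q̇ = q⊗(0,ω) = (1.5000000, 0.0000000, 1.4000000, -1.3000000)
updated quaternion q' = (0.0300, 0.9988, 0.0280, -0.0260)
a = F/m = (1.0000, 0.8750, 0.7000)
p' = p + v·dt = (1.0120, 2.8920, 2.1960)
v + (F/m)dt = (0.3400, -0.1650, -0.0720)

p' = (1.0120, 2.8920, 2.1960)
q' = (0.0300, 0.9988, 0.0280, -0.0260)
v' = (0.3400, -0.1650, -0.0720)
ω' = (-1.5236, -1.3624, -1.6085)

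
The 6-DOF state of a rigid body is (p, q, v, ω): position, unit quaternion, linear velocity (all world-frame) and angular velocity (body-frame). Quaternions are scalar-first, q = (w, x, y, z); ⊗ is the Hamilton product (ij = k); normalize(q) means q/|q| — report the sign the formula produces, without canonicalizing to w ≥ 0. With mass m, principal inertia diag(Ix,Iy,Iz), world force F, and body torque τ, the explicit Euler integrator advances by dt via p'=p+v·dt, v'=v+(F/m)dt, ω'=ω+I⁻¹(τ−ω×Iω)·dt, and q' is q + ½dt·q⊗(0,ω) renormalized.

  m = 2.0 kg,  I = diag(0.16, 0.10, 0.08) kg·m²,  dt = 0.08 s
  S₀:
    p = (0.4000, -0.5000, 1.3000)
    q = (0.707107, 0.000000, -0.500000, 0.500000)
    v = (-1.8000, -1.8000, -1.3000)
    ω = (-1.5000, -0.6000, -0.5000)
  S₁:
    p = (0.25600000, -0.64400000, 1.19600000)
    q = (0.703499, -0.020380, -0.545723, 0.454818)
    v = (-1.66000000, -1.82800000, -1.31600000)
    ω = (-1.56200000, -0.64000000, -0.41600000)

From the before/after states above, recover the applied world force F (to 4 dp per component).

velocity change Δv = (0.14000000, -0.02800000, -0.01600000)
applied force F = (3.5000, -0.7000, -0.4000)

F = (3.5000, -0.7000, -0.4000)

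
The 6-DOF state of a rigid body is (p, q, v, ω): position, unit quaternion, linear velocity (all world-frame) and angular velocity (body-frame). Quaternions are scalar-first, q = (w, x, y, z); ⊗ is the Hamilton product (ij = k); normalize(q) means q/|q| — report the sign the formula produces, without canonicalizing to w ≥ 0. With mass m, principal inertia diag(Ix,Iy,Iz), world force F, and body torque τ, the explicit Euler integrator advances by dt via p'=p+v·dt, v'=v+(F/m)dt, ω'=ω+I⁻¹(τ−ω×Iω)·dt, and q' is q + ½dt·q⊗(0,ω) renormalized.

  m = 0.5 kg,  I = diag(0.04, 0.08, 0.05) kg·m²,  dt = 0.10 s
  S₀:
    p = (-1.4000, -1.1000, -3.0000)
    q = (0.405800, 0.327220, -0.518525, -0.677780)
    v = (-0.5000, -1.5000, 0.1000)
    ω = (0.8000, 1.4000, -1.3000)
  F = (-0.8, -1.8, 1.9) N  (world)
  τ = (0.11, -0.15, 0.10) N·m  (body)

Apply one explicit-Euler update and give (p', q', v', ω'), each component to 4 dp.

ω×(Iω) gyroscopic = (0.0546, 0.0104, 0.0448)
angular accel α = (1.3850, -2.0050, 1.1040)
ω + α·dt = (0.9385, 1.1995, -1.1896)
2q̇ = q⊗(0,ω) = (-0.4169550, 1.9476145, 0.4512820, 0.3453880)
q' = normalize(q + ½dt·q⊗(0,ω)) = (0.3829, 0.4223, -0.4933, -0.6570)
p + v·dt = (-1.4500, -1.2500, -2.9900)
new velocity v' = (-0.6600, -1.8600, 0.4800)

p' = (-1.4500, -1.2500, -2.9900)
q' = (0.3829, 0.4223, -0.4933, -0.6570)
v' = (-0.6600, -1.8600, 0.4800)
ω' = (0.9385, 1.1995, -1.1896)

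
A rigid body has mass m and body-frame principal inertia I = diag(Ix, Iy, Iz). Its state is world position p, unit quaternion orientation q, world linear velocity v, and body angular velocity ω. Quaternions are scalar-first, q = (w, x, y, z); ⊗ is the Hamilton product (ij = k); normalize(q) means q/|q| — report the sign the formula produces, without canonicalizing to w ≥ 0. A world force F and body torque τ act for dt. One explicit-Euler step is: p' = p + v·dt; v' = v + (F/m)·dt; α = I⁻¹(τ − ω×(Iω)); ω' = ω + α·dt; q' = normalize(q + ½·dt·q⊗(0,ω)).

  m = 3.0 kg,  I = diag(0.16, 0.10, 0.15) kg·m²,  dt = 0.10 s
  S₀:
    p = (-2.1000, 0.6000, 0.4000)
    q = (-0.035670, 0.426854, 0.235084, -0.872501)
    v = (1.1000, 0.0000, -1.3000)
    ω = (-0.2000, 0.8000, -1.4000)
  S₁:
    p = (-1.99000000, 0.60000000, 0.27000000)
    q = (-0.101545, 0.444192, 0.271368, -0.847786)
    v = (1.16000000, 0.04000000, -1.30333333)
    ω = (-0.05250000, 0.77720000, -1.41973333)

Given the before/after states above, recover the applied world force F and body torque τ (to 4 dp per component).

rate change Δω = (0.14750000, -0.02280000, -0.01973333)
precession coupling = (-0.0560, 0.0028, 0.0096)
I·α + gyro = (0.1800, -0.0200, -0.0200)
v₁ − v₀ = (0.06000000, 0.04000000, -0.00333333)
m·(v₁−v₀)/dt = (1.8000, 1.2000, -0.1000)

F = (1.8000, 1.2000, -0.1000)
τ = (0.1800, -0.0200, -0.0200)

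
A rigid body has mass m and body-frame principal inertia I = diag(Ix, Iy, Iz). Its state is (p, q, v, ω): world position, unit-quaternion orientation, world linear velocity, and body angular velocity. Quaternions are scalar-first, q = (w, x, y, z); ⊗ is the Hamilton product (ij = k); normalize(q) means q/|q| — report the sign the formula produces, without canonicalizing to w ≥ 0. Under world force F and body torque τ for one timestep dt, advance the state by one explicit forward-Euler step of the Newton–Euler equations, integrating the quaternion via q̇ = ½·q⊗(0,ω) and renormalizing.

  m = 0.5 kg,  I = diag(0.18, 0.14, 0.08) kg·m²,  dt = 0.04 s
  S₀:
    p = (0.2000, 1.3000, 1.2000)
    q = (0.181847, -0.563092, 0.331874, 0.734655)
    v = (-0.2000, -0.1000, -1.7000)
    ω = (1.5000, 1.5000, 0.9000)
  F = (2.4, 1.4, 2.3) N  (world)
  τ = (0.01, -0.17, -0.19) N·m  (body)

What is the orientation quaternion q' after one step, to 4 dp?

q' = (0.1754, -0.5731, 0.3691, 0.7103)

q⊗(0,ω) = (-0.3143625, -0.5305254, 1.8815358, -1.1787867)
q' = normalize(q + ½dt·q⊗(0,ω)) = (0.1754, -0.5731, 0.3691, 0.7103)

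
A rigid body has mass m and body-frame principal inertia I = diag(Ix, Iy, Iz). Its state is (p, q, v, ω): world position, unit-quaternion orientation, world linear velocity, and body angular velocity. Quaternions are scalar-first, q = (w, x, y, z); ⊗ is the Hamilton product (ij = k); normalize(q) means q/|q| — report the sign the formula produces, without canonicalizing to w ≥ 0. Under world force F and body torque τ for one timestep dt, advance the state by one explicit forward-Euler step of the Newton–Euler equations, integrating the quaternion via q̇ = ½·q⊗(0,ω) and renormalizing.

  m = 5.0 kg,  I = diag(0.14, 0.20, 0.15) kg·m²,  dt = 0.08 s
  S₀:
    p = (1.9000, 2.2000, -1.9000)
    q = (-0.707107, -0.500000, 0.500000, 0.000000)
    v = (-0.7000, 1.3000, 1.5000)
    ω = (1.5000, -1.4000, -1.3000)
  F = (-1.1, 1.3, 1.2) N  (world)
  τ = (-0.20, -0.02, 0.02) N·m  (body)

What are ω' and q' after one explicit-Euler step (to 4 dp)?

gyro term ω×Iω = (-0.0910, 0.0195, -0.1260)
angular accel α = (-0.7786, -0.1975, 0.9733)
ω' = ω + α·dt = (1.4377, -1.4158, -1.2221)
2q̇ = q⊗(0,ω) = (1.4500000, -1.7106605, 0.3399498, 0.8692391)
q + ½dt·q⊗(0,ω), renormalized = (-0.6461, -0.5658, 0.5112, 0.0346)

ω' = (1.4377, -1.4158, -1.2221)
q' = (-0.6461, -0.5658, 0.5112, 0.0346)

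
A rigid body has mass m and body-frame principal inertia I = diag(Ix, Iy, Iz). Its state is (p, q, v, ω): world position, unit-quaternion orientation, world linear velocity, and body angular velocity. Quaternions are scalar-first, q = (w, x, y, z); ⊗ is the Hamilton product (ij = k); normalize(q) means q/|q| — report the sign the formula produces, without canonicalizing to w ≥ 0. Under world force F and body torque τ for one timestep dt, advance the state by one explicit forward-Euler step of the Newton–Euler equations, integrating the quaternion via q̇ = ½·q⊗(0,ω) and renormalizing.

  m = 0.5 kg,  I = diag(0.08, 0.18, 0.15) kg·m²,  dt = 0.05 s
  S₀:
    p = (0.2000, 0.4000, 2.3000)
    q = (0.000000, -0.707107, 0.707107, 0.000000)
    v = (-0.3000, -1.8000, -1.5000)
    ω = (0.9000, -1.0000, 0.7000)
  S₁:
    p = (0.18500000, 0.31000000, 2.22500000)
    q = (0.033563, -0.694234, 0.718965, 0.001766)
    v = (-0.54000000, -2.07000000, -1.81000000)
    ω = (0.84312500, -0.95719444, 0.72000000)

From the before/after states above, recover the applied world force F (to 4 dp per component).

v₁ − v₀ = (-0.24000000, -0.27000000, -0.31000000)
applied force F = (-2.4000, -2.7000, -3.1000)

F = (-2.4000, -2.7000, -3.1000)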